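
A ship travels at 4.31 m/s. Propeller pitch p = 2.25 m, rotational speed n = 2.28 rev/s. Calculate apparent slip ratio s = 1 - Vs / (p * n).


Formula: s = 1 - Vs / (p * n)
Step 1 — p * n = 2.25 * 2.28 = 5.13
Step 2 — Vs / (p*n) = 4.31 / 5.13 = 0.840156 (6 d.p.)
Step 3 — s = 1 - 0.840156 = 0.159844

0.159844


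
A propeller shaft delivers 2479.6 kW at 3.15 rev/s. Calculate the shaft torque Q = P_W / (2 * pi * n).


Formula: Q = P_W / (2 * pi * n)
Step 1 — P_W = 2479.6 kW * 1000 = 2479600.0 W
Step 2 — 2 * pi * n = 2 * pi * 3.15 = 19.792034
Step 3 — Q = 2479600.0 / 19.792034 ≈ 125280 N·m (5 s.f.)

125280 N·m


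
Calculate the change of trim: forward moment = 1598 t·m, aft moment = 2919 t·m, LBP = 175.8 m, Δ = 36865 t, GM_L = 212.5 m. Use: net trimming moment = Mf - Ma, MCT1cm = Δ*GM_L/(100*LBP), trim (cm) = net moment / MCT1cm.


Formula: net trimming moment = Mf - Ma; MCT1cm = Δ*GM_L/(100*LBP); trim = net moment / MCT1cm
Step 1 — net trimming moment = 1598 - 2919 = -1321 t·m
Step 2 — MCT1cm = 36865 * 212.5 / (100 * 175.8) = 445.6094 t·m/cm
Step 3 — trim = -1321 / 445.6094 ≈ -2.9645 cm (5 s.f.)

-2.9645 cm


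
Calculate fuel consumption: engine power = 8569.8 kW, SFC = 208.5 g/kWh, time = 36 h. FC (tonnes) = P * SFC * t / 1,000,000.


Formula: FC (tonnes) = P * SFC * t / 1,000,000
Step 1 — P * SFC * t = 8569.8 * 208.5 * 36 = 64324918.8 g
Step 2 — FC (tonnes) = 64324918.8 / 1,000,000 ≈ 64.325 tonnes (5 s.f.)

64.325 tonnes


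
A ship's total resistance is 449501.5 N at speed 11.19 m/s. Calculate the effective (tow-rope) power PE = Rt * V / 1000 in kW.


Formula: PE = Rt * V / 1000 (kW)
Step 1 — PE (W) = 449501.5 * 11.19 = 5029921.785 W
Step 2 — PE (kW) = 5029921.785 / 1000 ≈ 5029.9 kW (5 s.f.)

5029.9 kW


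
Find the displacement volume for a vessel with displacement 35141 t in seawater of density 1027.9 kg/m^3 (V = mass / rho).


Formula: V = mass / rho
Step 1 — convert tonnes to kg: 35141 t * 1000 = 35141000 kg
Step 2 — V = 35141000 / 1027.9 ≈ 34187 m^3 (5 s.f.)

34187 m^3


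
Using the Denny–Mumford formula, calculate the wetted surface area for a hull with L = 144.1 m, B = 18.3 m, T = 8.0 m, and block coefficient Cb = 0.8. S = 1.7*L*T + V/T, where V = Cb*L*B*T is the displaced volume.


Formula: S = 1.7*L*T + V/T with V = Cb*L*B*T, i.e. S = L * (1.7*T + Cb*B)
Step 1 — 1.7*T = 1.7 * 8.0 = 13.6 m
Step 2 — Cb*B = 0.8 * 18.3 = 14.64 m
Step 3 — 1.7*T + Cb*B = 13.6 + 14.64 = 28.24 m
Step 4 — S = 144.1 * 28.24 ≈ 4069.4 m^2 (5 s.f.)

4069.4 m^2


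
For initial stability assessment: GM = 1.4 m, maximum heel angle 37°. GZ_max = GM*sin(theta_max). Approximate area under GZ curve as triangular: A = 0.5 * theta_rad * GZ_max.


Formula: GZ_max = GM * sin(theta); Area = 0.5 * theta_rad * GZ_max
Step 1 — GZ_max = 1.4 * sin(37°) = 1.4 * 0.601815 = 0.842541 m
Step 2 — theta_rad = 37 * pi/180 = 0.645772 rad
Step 3 — Area = 0.5 * 0.645772 * 0.842541 ≈ 0.27204 m·rad (5 s.f.)

0.27204 m·rad


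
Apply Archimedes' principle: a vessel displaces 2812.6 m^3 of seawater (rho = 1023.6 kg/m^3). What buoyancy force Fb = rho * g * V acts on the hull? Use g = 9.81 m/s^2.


Formula: Fb = rho * g * V
Substituting: Fb = 1023.6 * 9.81 * 2812.6
Intermediate: 1023.6 * 9.81 = 10041.516
Result: Fb = 10041.516 * 2812.6 ≈ 28243000 N (5 s.f.)

28243000 N


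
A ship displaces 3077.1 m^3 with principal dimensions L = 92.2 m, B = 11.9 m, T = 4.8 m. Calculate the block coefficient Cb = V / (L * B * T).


Formula: Cb = V / (L * B * T)
Step 1 — L * B * T = 92.2 * 11.9 * 4.8 = 5266.464 m^3
Step 2 — Cb = 3077.1 / 5266.464 ≈ 0.58428 (5 s.f.)

0.58428


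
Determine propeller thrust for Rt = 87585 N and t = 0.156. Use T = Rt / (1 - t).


Formula: T = Rt / (1 - t)
Step 1 — (1 - t) = 1 - 0.156 = 0.844
Step 2 — T = 87585 / 0.844 ≈ 103770 N (5 s.f.)

103770 N


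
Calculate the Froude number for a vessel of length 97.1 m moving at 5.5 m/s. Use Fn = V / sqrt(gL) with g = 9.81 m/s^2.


Formula: Fn = V / sqrt(g * L)
Step 1 — g * L = 9.81 * 97.1 = 952.551
Step 2 — sqrt(g * L) = sqrt(952.551) = 30.863425
Step 3 — Fn = 5.5 / 30.863425 ≈ 0.17820 (5 s.f.)

0.17820


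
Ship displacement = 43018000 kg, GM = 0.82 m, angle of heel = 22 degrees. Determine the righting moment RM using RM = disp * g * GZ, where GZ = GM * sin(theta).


Formula: GZ = GM * sin(theta); RM = disp * g * GZ
Step 1 — GZ = 0.82 * sin(22°) = 0.82 * 0.374607 = 0.307178 m
Step 2 — RM = 43018000 * 9.81 * 0.307178 ≈ 129630000 N·m (5 s.f.)

129630000 N·m


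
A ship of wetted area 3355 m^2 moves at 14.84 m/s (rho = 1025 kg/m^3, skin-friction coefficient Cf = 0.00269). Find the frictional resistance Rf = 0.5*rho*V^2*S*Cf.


Formula: Rf = 0.5 * rho * V^2 * S * Cf
Step 1 — V^2 = 14.84^2 = 220.2256
Step 2 — 0.5 * rho * V^2 = 0.5 * 1025 * 220.2256 = 112865.62
Step 3 — Rf = 112865.62 * 3355 * 0.00269 ≈ 1018600 N (5 s.f.)

1018600 N


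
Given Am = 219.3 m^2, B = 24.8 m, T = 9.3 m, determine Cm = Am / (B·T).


Formula: Cm = Am / (B * T)
Step 1 — B * T = 24.8 * 9.3 = 230.64 m^2
Step 2 — Cm = 219.3 / 230.64 ≈ 0.95083 (5 s.f.)

0.95083


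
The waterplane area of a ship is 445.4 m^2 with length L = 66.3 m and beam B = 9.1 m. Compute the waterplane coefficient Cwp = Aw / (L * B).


Formula: Cwp = Aw / (L * B)
Step 1 — L * B = 66.3 * 9.1 = 603.33 m^2
Step 2 — Cwp = 445.4 / 603.33 ≈ 0.73824 (5 s.f.)

0.73824


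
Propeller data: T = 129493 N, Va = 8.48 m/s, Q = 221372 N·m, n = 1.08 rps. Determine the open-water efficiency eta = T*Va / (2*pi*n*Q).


Formula: eta = T * Va / (2 * pi * n * Q)
Step 1 — numerator = T * Va = 129493 * 8.48 = 1098100.64
Step 2 — 2 * pi * n = 2 * pi * 1.08 = 6.78584
Step 3 — denominator = 6.78584 * 221372 = 1502194.97
Step 4 — eta = 1098100.64 / 1502194.97 ≈ 0.73100 (5 s.f.)

0.73100


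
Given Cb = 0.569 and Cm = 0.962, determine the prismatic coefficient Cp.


Formula: Cp = Cb / Cm
Substituting: Cp = 0.569 / 0.962
Result: Cp ≈ 0.59148 (5 s.f.)

0.59148


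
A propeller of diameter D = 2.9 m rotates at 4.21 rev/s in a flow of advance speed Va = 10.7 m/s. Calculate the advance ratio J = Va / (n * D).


Formula: J = Va / (n * D)
Step 1 — n * D = 4.21 * 2.9 = 12.209
Step 2 — J = 10.7 / 12.209 ≈ 0.87640 (5 s.f.)

0.87640


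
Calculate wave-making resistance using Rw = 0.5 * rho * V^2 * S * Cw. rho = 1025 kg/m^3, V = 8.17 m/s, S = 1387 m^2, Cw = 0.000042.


Formula: Rw = 0.5 * rho * V^2 * S * Cw
Step 1 — V^2 = 8.17^2 = 66.7489
Step 2 — 0.5 * rho * V^2 = 0.5 * 1025 * 66.7489 = 34208.81125
Step 3 — Rw = 34208.81125 * 1387 * 0.000042 ≈ 1992.8 N (5 s.f.)

1992.8 N


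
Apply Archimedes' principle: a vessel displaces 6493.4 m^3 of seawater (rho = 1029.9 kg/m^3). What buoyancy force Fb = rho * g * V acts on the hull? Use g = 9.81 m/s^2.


Formula: Fb = rho * g * V
Substituting: Fb = 1029.9 * 9.81 * 6493.4
Intermediate: 1029.9 * 9.81 = 10103.319
Result: Fb = 10103.319 * 6493.4 ≈ 65605000 N (5 s.f.)

65605000 N


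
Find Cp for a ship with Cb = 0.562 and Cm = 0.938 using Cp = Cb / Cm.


Formula: Cp = Cb / Cm
Substituting: Cp = 0.562 / 0.938
Result: Cp ≈ 0.59915 (5 s.f.)

0.59915


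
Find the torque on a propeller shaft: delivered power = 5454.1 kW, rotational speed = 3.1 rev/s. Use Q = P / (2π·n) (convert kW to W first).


Formula: Q = P_W / (2 * pi * n)
Step 1 — P_W = 5454.1 kW * 1000 = 5454100.0 W
Step 2 — 2 * pi * n = 2 * pi * 3.1 = 19.477874
Step 3 — Q = 5454100.0 / 19.477874 ≈ 280020 N·m (5 s.f.)

280020 N·m


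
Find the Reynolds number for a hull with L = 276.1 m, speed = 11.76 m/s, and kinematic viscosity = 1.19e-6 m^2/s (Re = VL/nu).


Formula: Re = V * L / nu
Step 1 — V * L = 11.76 * 276.1 = 3246.936 m^2/s
Step 2 — Re = 3246.936 / 1.19e-6 = 2.73e+09

2.73e+09


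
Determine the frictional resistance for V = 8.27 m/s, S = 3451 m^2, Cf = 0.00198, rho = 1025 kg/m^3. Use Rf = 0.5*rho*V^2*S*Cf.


Formula: Rf = 0.5 * rho * V^2 * S * Cf
Step 1 — V^2 = 8.27^2 = 68.3929
Step 2 — 0.5 * rho * V^2 = 0.5 * 1025 * 68.3929 = 35051.36125
Step 3 — Rf = 35051.36125 * 3451 * 0.00198 ≈ 239510 N (5 s.f.)

239510 N


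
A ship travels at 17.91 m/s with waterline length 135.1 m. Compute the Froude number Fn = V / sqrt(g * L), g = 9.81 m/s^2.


Formula: Fn = V / sqrt(g * L)
Step 1 — g * L = 9.81 * 135.1 = 1325.331
Step 2 — sqrt(g * L) = sqrt(1325.331) = 36.405096
Step 3 — Fn = 17.91 / 36.405096 ≈ 0.49196 (5 s.f.)

0.49196


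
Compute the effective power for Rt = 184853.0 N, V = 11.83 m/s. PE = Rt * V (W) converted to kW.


Formula: PE = Rt * V / 1000 (kW)
Step 1 — PE (W) = 184853.0 * 11.83 = 2186810.99 W
Step 2 — PE (kW) = 2186810.99 / 1000 ≈ 2186.8 kW (5 s.f.)

2186.8 kW


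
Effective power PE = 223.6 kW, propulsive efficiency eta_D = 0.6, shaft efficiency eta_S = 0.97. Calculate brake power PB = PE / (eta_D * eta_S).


Formula: PB = PE / (eta_D * eta_S)
Step 1 — combined efficiency = eta_D * eta_S = 0.6 * 0.97 = 0.582
Step 2 — PB = 223.6 / 0.582 ≈ 384.19 kW (5 s.f.)

384.19 kW


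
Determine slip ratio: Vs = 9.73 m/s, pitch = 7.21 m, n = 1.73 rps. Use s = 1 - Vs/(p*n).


Formula: s = 1 - Vs / (p * n)
Step 1 — p * n = 7.21 * 1.73 = 12.4733
Step 2 — Vs / (p*n) = 9.73 / 12.4733 = 0.780066 (6 d.p.)
Step 3 — s = 1 - 0.780066 = 0.219934

0.219934


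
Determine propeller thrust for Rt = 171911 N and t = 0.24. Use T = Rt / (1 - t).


Formula: T = Rt / (1 - t)
Step 1 — (1 - t) = 1 - 0.24 = 0.76
Step 2 — T = 171911 / 0.76 ≈ 226200 N (5 s.f.)

226200 N


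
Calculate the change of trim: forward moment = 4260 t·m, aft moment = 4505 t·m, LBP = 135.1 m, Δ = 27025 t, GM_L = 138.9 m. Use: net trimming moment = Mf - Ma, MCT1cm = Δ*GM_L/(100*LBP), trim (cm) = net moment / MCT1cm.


Formula: net trimming moment = Mf - Ma; MCT1cm = Δ*GM_L/(100*LBP); trim = net moment / MCT1cm
Step 1 — net trimming moment = 4260 - 4505 = -245 t·m
Step 2 — MCT1cm = 27025 * 138.9 / (100 * 135.1) = 277.8514 t·m/cm
Step 3 — trim = -245 / 277.8514 ≈ -0.88177 cm (5 s.f.)

-0.88177 cm


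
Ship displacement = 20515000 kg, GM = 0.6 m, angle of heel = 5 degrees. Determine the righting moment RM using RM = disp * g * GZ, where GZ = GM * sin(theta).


Formula: GZ = GM * sin(theta); RM = disp * g * GZ
Step 1 — GZ = 0.6 * sin(5°) = 0.6 * 0.087156 = 0.052294 m
Step 2 — RM = 20515000 * 9.81 * 0.052294 ≈ 10524000 N·m (5 s.f.)

10524000 N·m


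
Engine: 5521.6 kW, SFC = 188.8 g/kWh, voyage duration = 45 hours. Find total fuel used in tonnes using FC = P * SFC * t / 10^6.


Formula: FC (tonnes) = P * SFC * t / 1,000,000
Step 1 — P * SFC * t = 5521.6 * 188.8 * 45 = 46911513.6 g
Step 2 — FC (tonnes) = 46911513.6 / 1,000,000 ≈ 46.912 tonnes (5 s.f.)

46.912 tonnes


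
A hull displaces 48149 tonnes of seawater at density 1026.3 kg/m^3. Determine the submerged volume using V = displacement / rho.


Formula: V = mass / rho
Step 1 — convert tonnes to kg: 48149 t * 1000 = 48149000 kg
Step 2 — V = 48149000 / 1026.3 ≈ 46915 m^3 (5 s.f.)

46915 m^3


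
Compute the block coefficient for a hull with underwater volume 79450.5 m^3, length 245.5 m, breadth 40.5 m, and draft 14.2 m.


Formula: Cb = V / (L * B * T)
Step 1 — L * B * T = 245.5 * 40.5 * 14.2 = 141187.05 m^3
Step 2 — Cb = 79450.5 / 141187.05 ≈ 0.56273 (5 s.f.)

0.56273


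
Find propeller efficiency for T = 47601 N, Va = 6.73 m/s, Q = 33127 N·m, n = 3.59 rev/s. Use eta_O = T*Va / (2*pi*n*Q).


Formula: eta = T * Va / (2 * pi * n * Q)
Step 1 — numerator = T * Va = 47601 * 6.73 = 320354.73
Step 2 — 2 * pi * n = 2 * pi * 3.59 = 22.556635
Step 3 — denominator = 22.556635 * 33127 = 747233.65
Step 4 — eta = 320354.73 / 747233.65 ≈ 0.42872 (5 s.f.)

0.42872


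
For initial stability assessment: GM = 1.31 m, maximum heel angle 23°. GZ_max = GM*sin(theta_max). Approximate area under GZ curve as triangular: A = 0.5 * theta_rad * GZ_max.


Formula: GZ_max = GM * sin(theta); Area = 0.5 * theta_rad * GZ_max
Step 1 — GZ_max = 1.31 * sin(23°) = 1.31 * 0.390731 = 0.511858 m
Step 2 — theta_rad = 23 * pi/180 = 0.401426 rad
Step 3 — Area = 0.5 * 0.401426 * 0.511858 ≈ 0.10274 m·rad (5 s.f.)

0.10274 m·rad


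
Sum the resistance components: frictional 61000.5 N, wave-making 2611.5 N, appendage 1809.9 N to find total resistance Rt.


Formula: Rt = Rf + Rw + Ra
Substituting: Rt = 61000.5 + 2611.5 + 1809.9
Result: Rt = 65421.9 N

65421.9 N


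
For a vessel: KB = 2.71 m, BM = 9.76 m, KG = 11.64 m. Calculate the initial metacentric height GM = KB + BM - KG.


Formula: GM = KB + BM - KG
Step 1 — KM = KB + BM = 2.71 + 9.76 = 12.47 m
Step 2 — GM = KM - KG = 12.47 - 11.64 = 0.83 m

0.83 m


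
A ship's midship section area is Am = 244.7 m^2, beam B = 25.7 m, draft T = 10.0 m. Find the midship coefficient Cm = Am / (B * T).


Formula: Cm = Am / (B * T)
Step 1 — B * T = 25.7 * 10.0 = 257.0 m^2
Step 2 — Cm = 244.7 / 257.0 ≈ 0.95214 (5 s.f.)

0.95214


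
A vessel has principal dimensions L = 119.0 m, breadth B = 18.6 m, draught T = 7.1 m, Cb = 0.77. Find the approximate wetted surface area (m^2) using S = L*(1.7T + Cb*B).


Formula: S = 1.7*L*T + V/T with V = Cb*L*B*T, i.e. S = L * (1.7*T + Cb*B)
Step 1 — 1.7*T = 1.7 * 7.1 = 12.07 m
Step 2 — Cb*B = 0.77 * 18.6 = 14.322 m
Step 3 — 1.7*T + Cb*B = 12.07 + 14.322 = 26.392 m
Step 4 — S = 119.0 * 26.392 ≈ 3140.6 m^2 (5 s.f.)

3140.6 m^2


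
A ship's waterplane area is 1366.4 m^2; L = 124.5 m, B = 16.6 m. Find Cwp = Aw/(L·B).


Formula: Cwp = Aw / (L * B)
Step 1 — L * B = 124.5 * 16.6 = 2066.7 m^2
Step 2 — Cwp = 1366.4 / 2066.7 ≈ 0.66115 (5 s.f.)

0.66115


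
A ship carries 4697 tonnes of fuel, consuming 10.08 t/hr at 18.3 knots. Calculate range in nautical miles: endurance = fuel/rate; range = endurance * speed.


Formula: endurance = fuel / rate; range = endurance * speed
Step 1 — endurance = 4697 / 10.08 = 465.9722 hours
Step 2 — range = 465.9722 * 18.3 ≈ 8527.3 nautical miles (5 s.f.)

8527.3 NM


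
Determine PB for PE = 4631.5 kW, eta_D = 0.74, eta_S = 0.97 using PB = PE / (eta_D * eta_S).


Formula: PB = PE / (eta_D * eta_S)
Step 1 — combined efficiency = eta_D * eta_S = 0.74 * 0.97 = 0.7178
Step 2 — PB = 4631.5 / 0.7178 ≈ 6452.4 kW (5 s.f.)

6452.4 kW


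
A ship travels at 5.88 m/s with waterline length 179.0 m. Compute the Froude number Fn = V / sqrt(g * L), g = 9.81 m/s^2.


Formula: Fn = V / sqrt(g * L)
Step 1 — g * L = 9.81 * 179.0 = 1755.99
Step 2 — sqrt(g * L) = sqrt(1755.99) = 41.904534
Step 3 — Fn = 5.88 / 41.904534 ≈ 0.14032 (5 s.f.)

0.14032


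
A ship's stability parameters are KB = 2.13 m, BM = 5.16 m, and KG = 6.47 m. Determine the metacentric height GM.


Formula: GM = KB + BM - KG
Step 1 — KM = KB + BM = 2.13 + 5.16 = 7.29 m
Step 2 — GM = KM - KG = 7.29 - 6.47 = 0.82 m

0.82 m


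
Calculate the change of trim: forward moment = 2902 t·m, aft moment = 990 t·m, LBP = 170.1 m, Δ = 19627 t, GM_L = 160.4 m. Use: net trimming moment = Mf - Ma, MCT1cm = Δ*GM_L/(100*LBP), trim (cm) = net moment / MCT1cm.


Formula: net trimming moment = Mf - Ma; MCT1cm = Δ*GM_L/(100*LBP); trim = net moment / MCT1cm
Step 1 — net trimming moment = 2902 - 990 = 1912 t·m
Step 2 — MCT1cm = 19627 * 160.4 / (100 * 170.1) = 185.0776 t·m/cm
Step 3 — trim = 1912 / 185.0776 ≈ 10.331 cm (5 s.f.)

10.331 cm


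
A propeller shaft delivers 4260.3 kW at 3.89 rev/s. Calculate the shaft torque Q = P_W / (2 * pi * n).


Formula: Q = P_W / (2 * pi * n)
Step 1 — P_W = 4260.3 kW * 1000 = 4260300.0 W
Step 2 — 2 * pi * n = 2 * pi * 3.89 = 24.441591
Step 3 — Q = 4260300.0 / 24.441591 ≈ 174310 N·m (5 s.f.)

174310 N·m


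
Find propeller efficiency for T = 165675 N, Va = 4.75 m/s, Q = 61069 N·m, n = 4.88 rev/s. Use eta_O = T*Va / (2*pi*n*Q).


Formula: eta = T * Va / (2 * pi * n * Q)
Step 1 — numerator = T * Va = 165675 * 4.75 = 786956.25
Step 2 — 2 * pi * n = 2 * pi * 4.88 = 30.661944
Step 3 — denominator = 30.661944 * 61069 = 1872494.26
Step 4 — eta = 786956.25 / 1872494.26 ≈ 0.42027 (5 s.f.)

0.42027


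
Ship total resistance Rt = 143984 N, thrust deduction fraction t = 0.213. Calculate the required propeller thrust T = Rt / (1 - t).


Formula: T = Rt / (1 - t)
Step 1 — (1 - t) = 1 - 0.213 = 0.787
Step 2 — T = 143984 / 0.787 ≈ 182950 N (5 s.f.)

182950 N


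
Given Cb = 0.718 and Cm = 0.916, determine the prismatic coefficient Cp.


Formula: Cp = Cb / Cm
Substituting: Cp = 0.718 / 0.916
Result: Cp ≈ 0.78384 (5 s.f.)

0.78384


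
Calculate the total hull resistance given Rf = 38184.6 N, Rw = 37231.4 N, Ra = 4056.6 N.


Formula: Rt = Rf + Rw + Ra
Substituting: Rt = 38184.6 + 37231.4 + 4056.6
Result: Rt = 79472.6 N

79472.6 N


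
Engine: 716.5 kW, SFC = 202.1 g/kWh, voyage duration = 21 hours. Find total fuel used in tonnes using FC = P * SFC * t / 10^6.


Formula: FC (tonnes) = P * SFC * t / 1,000,000
Step 1 — P * SFC * t = 716.5 * 202.1 * 21 = 3040897.65 g
Step 2 — FC (tonnes) = 3040897.65 / 1,000,000 ≈ 3.0409 tonnes (5 s.f.)

3.0409 tonnes


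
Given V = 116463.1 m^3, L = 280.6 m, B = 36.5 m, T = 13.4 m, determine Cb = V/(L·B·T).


Formula: Cb = V / (L * B * T)
Step 1 — L * B * T = 280.6 * 36.5 * 13.4 = 137241.46 m^3
Step 2 — Cb = 116463.1 / 137241.46 ≈ 0.84860 (5 s.f.)

0.84860


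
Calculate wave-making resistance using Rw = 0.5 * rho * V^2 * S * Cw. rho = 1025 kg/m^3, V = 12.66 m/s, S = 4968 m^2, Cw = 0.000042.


Formula: Rw = 0.5 * rho * V^2 * S * Cw
Step 1 — V^2 = 12.66^2 = 160.2756
Step 2 — 0.5 * rho * V^2 = 0.5 * 1025 * 160.2756 = 82141.245
Step 3 — Rw = 82141.245 * 4968 * 0.000042 ≈ 17139 N (5 s.f.)

17139 N


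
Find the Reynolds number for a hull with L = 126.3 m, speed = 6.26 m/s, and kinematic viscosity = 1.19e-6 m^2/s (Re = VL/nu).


Formula: Re = V * L / nu
Step 1 — V * L = 6.26 * 126.3 = 790.638 m^2/s
Step 2 — Re = 790.638 / 1.19e-6 = 6.64e+08

6.64e+08


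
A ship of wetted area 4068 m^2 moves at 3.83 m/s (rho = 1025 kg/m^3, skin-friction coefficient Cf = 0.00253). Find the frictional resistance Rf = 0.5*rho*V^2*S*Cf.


Formula: Rf = 0.5 * rho * V^2 * S * Cf
Step 1 — V^2 = 3.83^2 = 14.6689
Step 2 — 0.5 * rho * V^2 = 0.5 * 1025 * 14.6689 = 7517.81125
Step 3 — Rf = 7517.81125 * 4068 * 0.00253 ≈ 77374 N (5 s.f.)

77374 N


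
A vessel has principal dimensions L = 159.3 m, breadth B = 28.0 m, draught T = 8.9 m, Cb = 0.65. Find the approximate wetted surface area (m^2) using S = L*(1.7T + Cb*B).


Formula: S = 1.7*L*T + V/T with V = Cb*L*B*T, i.e. S = L * (1.7*T + Cb*B)
Step 1 — 1.7*T = 1.7 * 8.9 = 15.13 m
Step 2 — Cb*B = 0.65 * 28.0 = 18.2 m
Step 3 — 1.7*T + Cb*B = 15.13 + 18.2 = 33.33 m
Step 4 — S = 159.3 * 33.33 ≈ 5309.5 m^2 (5 s.f.)

5309.5 m^2


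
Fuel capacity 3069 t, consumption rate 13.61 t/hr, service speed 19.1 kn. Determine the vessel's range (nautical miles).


Formula: endurance = fuel / rate; range = endurance * speed
Step 1 — endurance = 3069 / 13.61 = 225.496 hours
Step 2 — range = 225.496 * 19.1 ≈ 4307.0 nautical miles (5 s.f.)

4307.0 NM


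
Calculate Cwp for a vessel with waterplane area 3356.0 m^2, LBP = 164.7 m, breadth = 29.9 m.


Formula: Cwp = Aw / (L * B)
Step 1 — L * B = 164.7 * 29.9 = 4924.53 m^2
Step 2 — Cwp = 3356.0 / 4924.53 ≈ 0.68149 (5 s.f.)

0.68149


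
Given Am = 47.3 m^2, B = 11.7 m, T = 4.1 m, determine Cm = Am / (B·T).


Formula: Cm = Am / (B * T)
Step 1 — B * T = 11.7 * 4.1 = 47.97 m^2
Step 2 — Cm = 47.3 / 47.97 ≈ 0.98603 (5 s.f.)

0.98603


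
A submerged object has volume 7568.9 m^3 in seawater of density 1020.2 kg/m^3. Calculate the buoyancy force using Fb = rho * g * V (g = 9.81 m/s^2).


Formula: Fb = rho * g * V
Substituting: Fb = 1020.2 * 9.81 * 7568.9
Intermediate: 1020.2 * 9.81 = 10008.162
Result: Fb = 10008.162 * 7568.9 ≈ 75751000 N (5 s.f.)

75751000 N


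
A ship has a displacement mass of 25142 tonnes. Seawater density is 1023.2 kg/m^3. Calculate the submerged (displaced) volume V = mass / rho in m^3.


Formula: V = mass / rho
Step 1 — convert tonnes to kg: 25142 t * 1000 = 25142000 kg
Step 2 — V = 25142000 / 1023.2 ≈ 24572 m^3 (5 s.f.)

24572 m^3


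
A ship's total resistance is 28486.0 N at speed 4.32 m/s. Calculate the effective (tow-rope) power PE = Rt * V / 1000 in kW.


Formula: PE = Rt * V / 1000 (kW)
Step 1 — PE (W) = 28486.0 * 4.32 = 123059.52 W
Step 2 — PE (kW) = 123059.52 / 1000 ≈ 123.06 kW (5 s.f.)

123.06 kW


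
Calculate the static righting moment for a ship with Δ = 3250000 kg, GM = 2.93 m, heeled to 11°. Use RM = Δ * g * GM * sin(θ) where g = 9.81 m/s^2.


Formula: GZ = GM * sin(theta); RM = disp * g * GZ
Step 1 — GZ = 2.93 * sin(11°) = 2.93 * 0.190809 = 0.55907 m
Step 2 — RM = 3250000 * 9.81 * 0.55907 ≈ 17825000 N·m (5 s.f.)

17825000 N·m


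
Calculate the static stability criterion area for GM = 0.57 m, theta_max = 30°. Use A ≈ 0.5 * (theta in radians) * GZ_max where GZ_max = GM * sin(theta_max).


Formula: GZ_max = GM * sin(theta); Area = 0.5 * theta_rad * GZ_max
Step 1 — GZ_max = 0.57 * sin(30°) = 0.57 * 0.5 = 0.285 m
Step 2 — theta_rad = 30 * pi/180 = 0.523599 rad
Step 3 — Area = 0.5 * 0.523599 * 0.285 ≈ 0.074613 m·rad (5 s.f.)

0.074613 m·rad


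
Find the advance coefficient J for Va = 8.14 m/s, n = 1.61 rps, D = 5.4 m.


Formula: J = Va / (n * D)
Step 1 — n * D = 1.61 * 5.4 = 8.694
Step 2 — J = 8.14 / 8.694 ≈ 0.93628 (5 s.f.)

0.93628


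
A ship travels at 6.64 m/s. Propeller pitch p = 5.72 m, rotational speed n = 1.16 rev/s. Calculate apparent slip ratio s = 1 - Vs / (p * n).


Formula: s = 1 - Vs / (p * n)
Step 1 — p * n = 5.72 * 1.16 = 6.6352
Step 2 — Vs / (p*n) = 6.64 / 6.6352 = 1.000723 (6 d.p.)
Step 3 — s = 1 - 1.000723 = -0.000723

-0.000723


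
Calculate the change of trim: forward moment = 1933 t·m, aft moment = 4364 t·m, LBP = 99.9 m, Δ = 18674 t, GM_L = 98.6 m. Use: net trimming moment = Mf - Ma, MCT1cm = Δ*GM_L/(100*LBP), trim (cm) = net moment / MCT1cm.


Formula: net trimming moment = Mf - Ma; MCT1cm = Δ*GM_L/(100*LBP); trim = net moment / MCT1cm
Step 1 — net trimming moment = 1933 - 4364 = -2431 t·m
Step 2 — MCT1cm = 18674 * 98.6 / (100 * 99.9) = 184.3099 t·m/cm
Step 3 — trim = -2431 / 184.3099 ≈ -13.190 cm (5 s.f.)

-13.190 cm


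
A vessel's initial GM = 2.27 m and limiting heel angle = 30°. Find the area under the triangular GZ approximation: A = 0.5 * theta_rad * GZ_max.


Formula: GZ_max = GM * sin(theta); Area = 0.5 * theta_rad * GZ_max
Step 1 — GZ_max = 2.27 * sin(30°) = 2.27 * 0.5 = 1.135 m
Step 2 — theta_rad = 30 * pi/180 = 0.523599 rad
Step 3 — Area = 0.5 * 0.523599 * 1.135 ≈ 0.29714 m·rad (5 s.f.)

0.29714 m·rad


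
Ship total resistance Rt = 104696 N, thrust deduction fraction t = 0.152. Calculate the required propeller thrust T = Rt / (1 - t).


Formula: T = Rt / (1 - t)
Step 1 — (1 - t) = 1 - 0.152 = 0.848
Step 2 — T = 104696 / 0.848 ≈ 123460 N (5 s.f.)

123460 N


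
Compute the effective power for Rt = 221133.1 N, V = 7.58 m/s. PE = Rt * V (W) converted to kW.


Formula: PE = Rt * V / 1000 (kW)
Step 1 — PE (W) = 221133.1 * 7.58 = 1676188.898 W
Step 2 — PE (kW) = 1676188.898 / 1000 ≈ 1676.2 kW (5 s.f.)

1676.2 kW


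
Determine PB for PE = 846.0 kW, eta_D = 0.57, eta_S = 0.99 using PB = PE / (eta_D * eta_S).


Formula: PB = PE / (eta_D * eta_S)
Step 1 — combined efficiency = eta_D * eta_S = 0.57 * 0.99 = 0.5643
Step 2 — PB = 846.0 / 0.5643 ≈ 1499.2 kW (5 s.f.)

1499.2 kW


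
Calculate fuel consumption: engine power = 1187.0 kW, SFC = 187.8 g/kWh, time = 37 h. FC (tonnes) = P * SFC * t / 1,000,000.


Formula: FC (tonnes) = P * SFC * t / 1,000,000
Step 1 — P * SFC * t = 1187.0 * 187.8 * 37 = 8247988.2 g
Step 2 — FC (tonnes) = 8247988.2 / 1,000,000 ≈ 8.2480 tonnes (5 s.f.)

8.2480 tonnes


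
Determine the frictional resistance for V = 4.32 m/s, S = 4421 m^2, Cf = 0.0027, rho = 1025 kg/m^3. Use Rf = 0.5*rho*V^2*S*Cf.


Formula: Rf = 0.5 * rho * V^2 * S * Cf
Step 1 — V^2 = 4.32^2 = 18.6624
Step 2 — 0.5 * rho * V^2 = 0.5 * 1025 * 18.6624 = 9564.48
Step 3 — Rf = 9564.48 * 4421 * 0.0027 ≈ 114170 N (5 s.f.)

114170 N


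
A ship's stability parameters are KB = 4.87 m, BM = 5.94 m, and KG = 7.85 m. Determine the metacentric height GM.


Formula: GM = KB + BM - KG
Step 1 — KM = KB + BM = 4.87 + 5.94 = 10.81 m
Step 2 — GM = KM - KG = 10.81 - 7.85 = 2.96 m

2.96 m


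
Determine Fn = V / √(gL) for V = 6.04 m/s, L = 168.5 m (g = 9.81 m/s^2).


Formula: Fn = V / sqrt(g * L)
Step 1 — g * L = 9.81 * 168.5 = 1652.985
Step 2 — sqrt(g * L) = sqrt(1652.985) = 40.656918
Step 3 — Fn = 6.04 / 40.656918 ≈ 0.14856 (5 s.f.)

0.14856


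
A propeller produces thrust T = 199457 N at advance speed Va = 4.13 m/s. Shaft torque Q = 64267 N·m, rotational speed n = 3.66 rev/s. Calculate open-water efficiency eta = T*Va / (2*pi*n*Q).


Formula: eta = T * Va / (2 * pi * n * Q)
Step 1 — numerator = T * Va = 199457 * 4.13 = 823757.41
Step 2 — 2 * pi * n = 2 * pi * 3.66 = 22.996458
Step 3 — denominator = 22.996458 * 64267 = 1477913.37
Step 4 — eta = 823757.41 / 1477913.37 ≈ 0.55738 (5 s.f.)

0.55738


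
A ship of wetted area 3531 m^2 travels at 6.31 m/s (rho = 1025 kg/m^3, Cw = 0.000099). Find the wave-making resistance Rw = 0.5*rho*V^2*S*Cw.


Formula: Rw = 0.5 * rho * V^2 * S * Cw
Step 1 — V^2 = 6.31^2 = 39.8161
Step 2 — 0.5 * rho * V^2 = 0.5 * 1025 * 39.8161 = 20405.75125
Step 3 — Rw = 20405.75125 * 3531 * 0.000099 ≈ 7133.2 N (5 s.f.)

7133.2 N


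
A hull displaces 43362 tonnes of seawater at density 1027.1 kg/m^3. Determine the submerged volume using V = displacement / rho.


Formula: V = mass / rho
Step 1 — convert tonnes to kg: 43362 t * 1000 = 43362000 kg
Step 2 — V = 43362000 / 1027.1 ≈ 42218 m^3 (5 s.f.)

42218 m^3


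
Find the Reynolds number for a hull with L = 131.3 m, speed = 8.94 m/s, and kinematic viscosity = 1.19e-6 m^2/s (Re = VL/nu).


Formula: Re = V * L / nu
Step 1 — V * L = 8.94 * 131.3 = 1173.822 m^2/s
Step 2 — Re = 1173.822 / 1.19e-6 = 9.86e+08

9.86e+08


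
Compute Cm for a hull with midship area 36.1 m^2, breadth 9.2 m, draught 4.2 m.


Formula: Cm = Am / (B * T)
Step 1 — B * T = 9.2 * 4.2 = 38.64 m^2
Step 2 — Cm = 36.1 / 38.64 ≈ 0.93427 (5 s.f.)

0.93427


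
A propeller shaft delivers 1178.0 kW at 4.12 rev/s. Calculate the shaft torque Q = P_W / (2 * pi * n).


Formula: Q = P_W / (2 * pi * n)
Step 1 — P_W = 1178.0 kW * 1000 = 1178000.0 W
Step 2 — 2 * pi * n = 2 * pi * 4.12 = 25.886723
Step 3 — Q = 1178000.0 / 25.886723 ≈ 45506 N·m (5 s.f.)

45506 N·m


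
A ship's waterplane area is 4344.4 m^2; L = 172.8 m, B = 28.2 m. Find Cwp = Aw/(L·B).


Formula: Cwp = Aw / (L * B)
Step 1 — L * B = 172.8 * 28.2 = 4872.96 m^2
Step 2 — Cwp = 4344.4 / 4872.96 ≈ 0.89153 (5 s.f.)

0.89153


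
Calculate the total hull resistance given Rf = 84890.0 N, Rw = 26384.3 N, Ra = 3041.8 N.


Formula: Rt = Rf + Rw + Ra
Substituting: Rt = 84890.0 + 26384.3 + 3041.8
Result: Rt = 114316.1 N

114316.1 N


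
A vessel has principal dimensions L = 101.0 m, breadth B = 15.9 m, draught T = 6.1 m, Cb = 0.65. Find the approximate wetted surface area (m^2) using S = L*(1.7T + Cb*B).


Formula: S = 1.7*L*T + V/T with V = Cb*L*B*T, i.e. S = L * (1.7*T + Cb*B)
Step 1 — 1.7*T = 1.7 * 6.1 = 10.37 m
Step 2 — Cb*B = 0.65 * 15.9 = 10.335 m
Step 3 — 1.7*T + Cb*B = 10.37 + 10.335 = 20.705 m
Step 4 — S = 101.0 * 20.705 ≈ 2091.2 m^2 (5 s.f.)

2091.2 m^2


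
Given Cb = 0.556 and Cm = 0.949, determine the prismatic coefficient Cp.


Formula: Cp = Cb / Cm
Substituting: Cp = 0.556 / 0.949
Result: Cp ≈ 0.58588 (5 s.f.)

0.58588


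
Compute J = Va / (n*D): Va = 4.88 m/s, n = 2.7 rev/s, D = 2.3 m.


Formula: J = Va / (n * D)
Step 1 — n * D = 2.7 * 2.3 = 6.21
Step 2 — J = 4.88 / 6.21 ≈ 0.78583 (5 s.f.)

0.78583


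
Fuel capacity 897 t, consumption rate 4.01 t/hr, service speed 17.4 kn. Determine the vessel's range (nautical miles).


Formula: endurance = fuel / rate; range = endurance * speed
Step 1 — endurance = 897 / 4.01 = 223.6908 hours
Step 2 — range = 223.6908 * 17.4 ≈ 3892.2 nautical miles (5 s.f.)

3892.2 NM


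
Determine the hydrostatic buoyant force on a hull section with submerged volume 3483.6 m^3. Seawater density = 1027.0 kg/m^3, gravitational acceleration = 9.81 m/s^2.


Formula: Fb = rho * g * V
Substituting: Fb = 1027.0 * 9.81 * 3483.6
Intermediate: 1027.0 * 9.81 = 10074.87
Result: Fb = 10074.87 * 3483.6 ≈ 35097000 N (5 s.f.)

35097000 N


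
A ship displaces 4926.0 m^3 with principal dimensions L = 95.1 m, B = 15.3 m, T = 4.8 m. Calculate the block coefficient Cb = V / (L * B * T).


Formula: Cb = V / (L * B * T)
Step 1 — L * B * T = 95.1 * 15.3 * 4.8 = 6984.144 m^3
Step 2 — Cb = 4926.0 / 6984.144 ≈ 0.70531 (5 s.f.)

0.70531


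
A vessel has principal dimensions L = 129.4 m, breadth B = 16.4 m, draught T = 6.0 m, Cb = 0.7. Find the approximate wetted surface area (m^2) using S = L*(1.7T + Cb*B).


Formula: S = 1.7*L*T + V/T with V = Cb*L*B*T, i.e. S = L * (1.7*T + Cb*B)
Step 1 — 1.7*T = 1.7 * 6.0 = 10.2 m
Step 2 — Cb*B = 0.7 * 16.4 = 11.48 m
Step 3 — 1.7*T + Cb*B = 10.2 + 11.48 = 21.68 m
Step 4 — S = 129.4 * 21.68 ≈ 2805.4 m^2 (5 s.f.)

2805.4 m^2


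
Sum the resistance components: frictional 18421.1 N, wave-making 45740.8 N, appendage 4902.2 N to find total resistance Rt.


Formula: Rt = Rf + Rw + Ra
Substituting: Rt = 18421.1 + 45740.8 + 4902.2
Result: Rt = 69064.1 N

69064.1 N


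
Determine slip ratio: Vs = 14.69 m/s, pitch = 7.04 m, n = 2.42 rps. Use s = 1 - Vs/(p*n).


Formula: s = 1 - Vs / (p * n)
Step 1 — p * n = 7.04 * 2.42 = 17.0368
Step 2 — Vs / (p*n) = 14.69 / 17.0368 = 0.862251 (6 d.p.)
Step 3 — s = 1 - 0.862251 = 0.137749

0.137749


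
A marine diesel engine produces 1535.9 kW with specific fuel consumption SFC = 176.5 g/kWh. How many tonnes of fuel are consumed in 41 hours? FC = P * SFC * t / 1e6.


Formula: FC (tonnes) = P * SFC * t / 1,000,000
Step 1 — P * SFC * t = 1535.9 * 176.5 * 41 = 11114540.35 g
Step 2 — FC (tonnes) = 11114540.35 / 1,000,000 ≈ 11.115 tonnes (5 s.f.)

11.115 tonnes


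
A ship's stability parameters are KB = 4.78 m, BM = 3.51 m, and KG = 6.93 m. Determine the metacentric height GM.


Formula: GM = KB + BM - KG
Step 1 — KM = KB + BM = 4.78 + 3.51 = 8.29 m
Step 2 — GM = KM - KG = 8.29 - 6.93 = 1.36 m

1.36 m


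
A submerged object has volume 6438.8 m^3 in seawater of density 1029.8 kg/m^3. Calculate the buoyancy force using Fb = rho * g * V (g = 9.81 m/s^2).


Formula: Fb = rho * g * V
Substituting: Fb = 1029.8 * 9.81 * 6438.8
Intermediate: 1029.8 * 9.81 = 10102.338
Result: Fb = 10102.338 * 6438.8 ≈ 65047000 N (5 s.f.)

65047000 N


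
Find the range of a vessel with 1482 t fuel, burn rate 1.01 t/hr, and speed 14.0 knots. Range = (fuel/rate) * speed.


Formula: endurance = fuel / rate; range = endurance * speed
Step 1 — endurance = 1482 / 1.01 = 1467.3267 hours
Step 2 — range = 1467.3267 * 14.0 ≈ 20543 nautical miles (5 s.f.)

20543 NM


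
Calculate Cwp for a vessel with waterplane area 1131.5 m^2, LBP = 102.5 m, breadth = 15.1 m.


Formula: Cwp = Aw / (L * B)
Step 1 — L * B = 102.5 * 15.1 = 1547.75 m^2
Step 2 — Cwp = 1131.5 / 1547.75 ≈ 0.73106 (5 s.f.)

0.73106


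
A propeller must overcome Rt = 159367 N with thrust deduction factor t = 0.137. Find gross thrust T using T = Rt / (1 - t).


Formula: T = Rt / (1 - t)
Step 1 — (1 - t) = 1 - 0.137 = 0.863
Step 2 — T = 159367 / 0.863 ≈ 184670 N (5 s.f.)

184670 N


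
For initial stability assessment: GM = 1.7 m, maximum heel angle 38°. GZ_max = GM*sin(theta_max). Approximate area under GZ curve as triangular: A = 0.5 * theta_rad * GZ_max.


Formula: GZ_max = GM * sin(theta); Area = 0.5 * theta_rad * GZ_max
Step 1 — GZ_max = 1.7 * sin(38°) = 1.7 * 0.615661 = 1.046624 m
Step 2 — theta_rad = 38 * pi/180 = 0.663225 rad
Step 3 — Area = 0.5 * 0.663225 * 1.046624 ≈ 0.34707 m·rad (5 s.f.)

0.34707 m·rad


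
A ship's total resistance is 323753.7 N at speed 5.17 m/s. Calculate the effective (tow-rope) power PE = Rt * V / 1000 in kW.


Formula: PE = Rt * V / 1000 (kW)
Step 1 — PE (W) = 323753.7 * 5.17 = 1673806.629 W
Step 2 — PE (kW) = 1673806.629 / 1000 ≈ 1673.8 kW (5 s.f.)

1673.8 kW


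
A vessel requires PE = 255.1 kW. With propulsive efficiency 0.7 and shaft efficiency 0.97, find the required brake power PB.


Formula: PB = PE / (eta_D * eta_S)
Step 1 — combined efficiency = eta_D * eta_S = 0.7 * 0.97 = 0.679
Step 2 — PB = 255.1 / 0.679 ≈ 375.70 kW (5 s.f.)

375.70 kW


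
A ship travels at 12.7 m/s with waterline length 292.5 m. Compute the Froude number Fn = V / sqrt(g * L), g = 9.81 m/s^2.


Formula: Fn = V / sqrt(g * L)
Step 1 — g * L = 9.81 * 292.5 = 2869.425
Step 2 — sqrt(g * L) = sqrt(2869.425) = 53.567014
Step 3 — Fn = 12.7 / 53.567014 ≈ 0.23709 (5 s.f.)

0.23709


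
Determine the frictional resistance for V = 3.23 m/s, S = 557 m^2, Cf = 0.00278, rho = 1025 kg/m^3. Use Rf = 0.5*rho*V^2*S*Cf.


Formula: Rf = 0.5 * rho * V^2 * S * Cf
Step 1 — V^2 = 3.23^2 = 10.4329
Step 2 — 0.5 * rho * V^2 = 0.5 * 1025 * 10.4329 = 5346.86125
Step 3 — Rf = 5346.86125 * 557 * 0.00278 ≈ 8279.4 N (5 s.f.)

8279.4 N


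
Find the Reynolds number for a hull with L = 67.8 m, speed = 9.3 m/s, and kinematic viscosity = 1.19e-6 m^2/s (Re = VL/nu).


Formula: Re = V * L / nu
Step 1 — V * L = 9.3 * 67.8 = 630.54 m^2/s
Step 2 — Re = 630.54 / 1.19e-6 = 5.30e+08

5.30e+08


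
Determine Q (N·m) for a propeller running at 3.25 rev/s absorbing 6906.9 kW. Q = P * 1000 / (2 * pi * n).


Formula: Q = P_W / (2 * pi * n)
Step 1 — P_W = 6906.9 kW * 1000 = 6906900.0 W
Step 2 — 2 * pi * n = 2 * pi * 3.25 = 20.420352
Step 3 — Q = 6906900.0 / 20.420352 ≈ 338240 N·m (5 s.f.)

338240 N·m


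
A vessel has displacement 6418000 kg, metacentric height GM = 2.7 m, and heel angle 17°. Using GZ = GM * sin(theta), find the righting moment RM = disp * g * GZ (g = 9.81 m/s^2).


Formula: GZ = GM * sin(theta); RM = disp * g * GZ
Step 1 — GZ = 2.7 * sin(17°) = 2.7 * 0.292372 = 0.789404 m
Step 2 — RM = 6418000 * 9.81 * 0.789404 ≈ 49701000 N·m (5 s.f.)

49701000 N·m


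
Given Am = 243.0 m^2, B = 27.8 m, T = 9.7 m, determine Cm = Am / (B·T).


Formula: Cm = Am / (B * T)
Step 1 — B * T = 27.8 * 9.7 = 269.66 m^2
Step 2 — Cm = 243.0 / 269.66 ≈ 0.90113 (5 s.f.)

0.90113


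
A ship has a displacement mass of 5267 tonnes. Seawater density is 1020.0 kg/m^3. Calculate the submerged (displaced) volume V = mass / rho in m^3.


Formula: V = mass / rho
Step 1 — convert tonnes to kg: 5267 t * 1000 = 5267000 kg
Step 2 — V = 5267000 / 1020.0 ≈ 5163.7 m^3 (5 s.f.)

5163.7 m^3


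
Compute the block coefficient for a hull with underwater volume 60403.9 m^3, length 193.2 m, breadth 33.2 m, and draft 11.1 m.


Formula: Cb = V / (L * B * T)
Step 1 — L * B * T = 193.2 * 33.2 * 11.1 = 71198.064 m^3
Step 2 — Cb = 60403.9 / 71198.064 ≈ 0.84839 (5 s.f.)

0.84839


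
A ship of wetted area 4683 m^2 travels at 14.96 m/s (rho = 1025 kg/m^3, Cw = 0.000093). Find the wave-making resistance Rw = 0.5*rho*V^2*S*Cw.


Formula: Rw = 0.5 * rho * V^2 * S * Cw
Step 1 — V^2 = 14.96^2 = 223.8016
Step 2 — 0.5 * rho * V^2 = 0.5 * 1025 * 223.8016 = 114698.32
Step 3 — Rw = 114698.32 * 4683 * 0.000093 ≈ 49953 N (5 s.f.)

49953 N


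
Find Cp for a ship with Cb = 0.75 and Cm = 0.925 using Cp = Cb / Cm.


Formula: Cp = Cb / Cm
Substituting: Cp = 0.75 / 0.925
Result: Cp ≈ 0.81081 (5 s.f.)

0.81081


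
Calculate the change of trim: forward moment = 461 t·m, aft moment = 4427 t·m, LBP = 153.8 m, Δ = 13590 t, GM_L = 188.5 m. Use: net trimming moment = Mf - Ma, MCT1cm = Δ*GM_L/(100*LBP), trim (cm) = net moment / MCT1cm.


Formula: net trimming moment = Mf - Ma; MCT1cm = Δ*GM_L/(100*LBP); trim = net moment / MCT1cm
Step 1 — net trimming moment = 461 - 4427 = -3966 t·m
Step 2 — MCT1cm = 13590 * 188.5 / (100 * 153.8) = 166.5614 t·m/cm
Step 3 — trim = -3966 / 166.5614 ≈ -23.811 cm (5 s.f.)

-23.811 cm


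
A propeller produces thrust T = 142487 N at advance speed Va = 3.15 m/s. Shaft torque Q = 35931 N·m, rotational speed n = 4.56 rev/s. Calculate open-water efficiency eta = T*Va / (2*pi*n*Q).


Formula: eta = T * Va / (2 * pi * n * Q)
Step 1 — numerator = T * Va = 142487 * 3.15 = 448834.05
Step 2 — 2 * pi * n = 2 * pi * 4.56 = 28.651325
Step 3 — denominator = 28.651325 * 35931 = 1029470.76
Step 4 — eta = 448834.05 / 1029470.76 ≈ 0.43599 (5 s.f.)

0.43599


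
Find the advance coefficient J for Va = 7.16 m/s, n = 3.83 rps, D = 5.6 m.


Formula: J = Va / (n * D)
Step 1 — n * D = 3.83 * 5.6 = 21.448
Step 2 — J = 7.16 / 21.448 ≈ 0.33383 (5 s.f.)

0.33383


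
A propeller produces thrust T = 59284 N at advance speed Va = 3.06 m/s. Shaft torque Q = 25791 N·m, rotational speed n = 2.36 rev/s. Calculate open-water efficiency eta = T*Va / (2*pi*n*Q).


Formula: eta = T * Va / (2 * pi * n * Q)
Step 1 — numerator = T * Va = 59284 * 3.06 = 181409.04
Step 2 — 2 * pi * n = 2 * pi * 2.36 = 14.828317
Step 3 — denominator = 14.828317 * 25791 = 382437.12
Step 4 — eta = 181409.04 / 382437.12 ≈ 0.47435 (5 s.f.)

0.47435


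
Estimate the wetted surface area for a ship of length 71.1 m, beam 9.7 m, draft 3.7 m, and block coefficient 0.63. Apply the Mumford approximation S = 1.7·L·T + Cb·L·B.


Formula: S = 1.7*L*T + V/T with V = Cb*L*B*T, i.e. S = L * (1.7*T + Cb*B)
Step 1 — 1.7*T = 1.7 * 3.7 = 6.29 m
Step 2 — Cb*B = 0.63 * 9.7 = 6.111 m
Step 3 — 1.7*T + Cb*B = 6.29 + 6.111 = 12.401 m
Step 4 — S = 71.1 * 12.401 ≈ 881.71 m^2 (5 s.f.)

881.71 m^2


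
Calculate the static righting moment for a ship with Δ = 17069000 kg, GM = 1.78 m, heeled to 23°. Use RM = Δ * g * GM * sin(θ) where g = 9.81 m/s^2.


Formula: GZ = GM * sin(theta); RM = disp * g * GZ
Step 1 — GZ = 1.78 * sin(23°) = 1.78 * 0.390731 = 0.695501 m
Step 2 — RM = 17069000 * 9.81 * 0.695501 ≈ 116460000 N·m (5 s.f.)

116460000 N·m


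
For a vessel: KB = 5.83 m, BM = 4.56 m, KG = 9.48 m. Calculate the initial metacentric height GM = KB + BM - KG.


Formula: GM = KB + BM - KG
Step 1 — KM = KB + BM = 5.83 + 4.56 = 10.39 m
Step 2 — GM = KM - KG = 10.39 - 9.48 = 0.91 m

0.91 m


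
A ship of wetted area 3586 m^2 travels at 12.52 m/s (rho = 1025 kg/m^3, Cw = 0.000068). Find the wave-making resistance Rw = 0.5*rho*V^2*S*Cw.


Formula: Rw = 0.5 * rho * V^2 * S * Cw
Step 1 — V^2 = 12.52^2 = 156.7504
Step 2 — 0.5 * rho * V^2 = 0.5 * 1025 * 156.7504 = 80334.58
Step 3 — Rw = 80334.58 * 3586 * 0.000068 ≈ 19589 N (5 s.f.)

19589 N


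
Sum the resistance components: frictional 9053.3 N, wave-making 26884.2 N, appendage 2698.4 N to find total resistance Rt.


Formula: Rt = Rf + Rw + Ra
Substituting: Rt = 9053.3 + 26884.2 + 2698.4
Result: Rt = 38635.9 N

38635.9 N


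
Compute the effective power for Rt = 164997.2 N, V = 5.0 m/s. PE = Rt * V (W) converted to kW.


Formula: PE = Rt * V / 1000 (kW)
Step 1 — PE (W) = 164997.2 * 5.0 = 824986.0 W
Step 2 — PE (kW) = 824986.0 / 1000 ≈ 824.99 kW (5 s.f.)

824.99 kW


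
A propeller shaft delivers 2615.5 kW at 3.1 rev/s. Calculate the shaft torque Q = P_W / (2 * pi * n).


Formula: Q = P_W / (2 * pi * n)
Step 1 — P_W = 2615.5 kW * 1000 = 2615500.0 W
Step 2 — 2 * pi * n = 2 * pi * 3.1 = 19.477874
Step 3 — Q = 2615500.0 / 19.477874 ≈ 134280 N·m (5 s.f.)

134280 N·m
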